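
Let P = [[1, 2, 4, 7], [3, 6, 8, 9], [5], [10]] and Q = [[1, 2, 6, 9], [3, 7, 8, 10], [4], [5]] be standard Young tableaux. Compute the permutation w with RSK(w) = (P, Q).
5 10 6 3 1 8 2 4 9 7

Reverse the RSK construction: for i from n down to 1, find the cell of Q containing i, remove the entry at that cell from P, and reverse-bump it up through P; the value ejected from row 1 is w(i).

Step i=10: Q has 10 at row 2, column 4; remove 9 from row 2 of P and reverse-bump: 9 enters row 1 and ejects 7. So w(10) = 7. P is now [[1, 2, 4, 9], [3, 6, 8], [5], [10]].
Step i=9: Q has 9 at row 1, column 4; remove that cell from P, ejecting 9. So w(9) = 9. P is now [[1, 2, 4], [3, 6, 8], [5], [10]].
Step i=8: Q has 8 at row 2, column 3; remove 8 from row 2 of P and reverse-bump: 8 enters row 1 and ejects 4. So w(8) = 4. P is now [[1, 2, 8], [3, 6], [5], [10]].
Step i=7: Q has 7 at row 2, column 2; remove 6 from row 2 of P and reverse-bump: 6 enters row 1 and ejects 2. So w(7) = 2. P is now [[1, 6, 8], [3], [5], [10]].
Step i=6: Q has 6 at row 1, column 3; remove that cell from P, ejecting 8. So w(6) = 8. P is now [[1, 6], [3], [5], [10]].
Step i=5: Q has 5 at row 4, column 1; remove 10 from row 4 of P and reverse-bump: 10 enters row 3 and ejects 5; 5 enters row 2 and ejects 3; 3 enters row 1 and ejects 1. So w(5) = 1. P is now [[3, 6], [5], [10]].
Step i=4: Q has 4 at row 3, column 1; remove 10 from row 3 of P and reverse-bump: 10 enters row 2 and ejects 5; 5 enters row 1 and ejects 3. So w(4) = 3. P is now [[5, 6], [10]].
Step i=3: Q has 3 at row 2, column 1; remove 10 from row 2 of P and reverse-bump: 10 enters row 1 and ejects 6. So w(3) = 6. P is now [[5, 10]].
Step i=2: Q has 2 at row 1, column 2; remove that cell from P, ejecting 10. So w(2) = 10. P is now [[5]].
Step i=1: Q has 1 at row 1, column 1; remove that cell from P, ejecting 5. So w(1) = 5. P is now [].

So w = 5 10 6 3 1 8 2 4 9 7.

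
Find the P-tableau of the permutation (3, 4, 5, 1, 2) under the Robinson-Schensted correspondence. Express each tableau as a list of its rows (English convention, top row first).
P = [[1, 2, 5], [3, 4]]

Insert 3: appended to row 1. P = [[3]].
Insert 4: appended to row 1. P = [[3, 4]].
Insert 5: appended to row 1. P = [[3, 4, 5]].
Insert 1: 1 bumps 3 from row 1; 3 starts row 2. P = [[1, 4, 5], [3]].
Insert 2: 2 bumps 4 from row 1; 4 appends to row 2. P = [[1, 2, 5], [3, 4]].

So P = [[1, 2, 5], [3, 4]].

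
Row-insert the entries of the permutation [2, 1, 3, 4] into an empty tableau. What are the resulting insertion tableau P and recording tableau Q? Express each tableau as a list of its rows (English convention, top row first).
P = [[1, 3, 4], [2]], Q = [[1, 3, 4], [2]]

Insert each entry of the permutation into P by Schensted row insertion, recording in Q the position of each new cell.

After inserting 2: P = [[2]].
After inserting 1: P = [[1], [2]].
After inserting 3: P = [[1, 3], [2]].
After inserting 4: P = [[1, 3, 4], [2]].

So P = [[1, 3, 4], [2]], Q = [[1, 3, 4], [2]].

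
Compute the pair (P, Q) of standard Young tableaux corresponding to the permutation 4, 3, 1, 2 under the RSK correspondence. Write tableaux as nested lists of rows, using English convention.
Insert each entry of the permutation into P by Schensted row insertion, recording in Q the position of each new cell.

Insert 4: appended to row 1. P = [[4]].
Insert 3: 3 bumps 4 from row 1; 4 starts row 2. P = [[3], [4]].
Insert 1: 1 bumps 3 from row 1; 3 bumps 4 from row 2; 4 starts row 3. P = [[1], [3], [4]].
Insert 2: appended to row 1. P = [[1, 2], [3], [4]].

So P = [[1, 2], [3], [4]], Q = [[1, 4], [2], [3]].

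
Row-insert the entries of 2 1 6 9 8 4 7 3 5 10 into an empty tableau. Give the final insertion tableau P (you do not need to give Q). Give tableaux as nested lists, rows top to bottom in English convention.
Insert 2: appended to row 1. P = [[2]].
Insert 1: 1 bumps 2 from row 1; 2 starts row 2. P = [[1], [2]].
Insert 6: appended to row 1. P = [[1, 6], [2]].
Insert 9: appended to row 1. P = [[1, 6, 9], [2]].
Insert 8: 8 bumps 9 from row 1; 9 appends to row 2. P = [[1, 6, 8], [2, 9]].
Insert 4: 4 bumps 6 from row 1; 6 bumps 9 from row 2; 9 starts row 3. P = [[1, 4, 8], [2, 6], [9]].
Insert 7: 7 bumps 8 from row 1; 8 appends to row 2. P = [[1, 4, 7], [2, 6, 8], [9]].
Insert 3: 3 bumps 4 from row 1; 4 bumps 6 from row 2; 6 bumps 9 from row 3; 9 starts row 4. P = [[1, 3, 7], [2, 4, 8], [6], [9]].
Insert 5: 5 bumps 7 from row 1; 7 bumps 8 from row 2; 8 appends to row 3. P = [[1, 3, 5], [2, 4, 7], [6, 8], [9]].
Insert 10: appended to row 1. P = [[1, 3, 5, 10], [2, 4, 7], [6, 8], [9]].

So P = [[1, 3, 5, 10], [2, 4, 7], [6, 8], [9]].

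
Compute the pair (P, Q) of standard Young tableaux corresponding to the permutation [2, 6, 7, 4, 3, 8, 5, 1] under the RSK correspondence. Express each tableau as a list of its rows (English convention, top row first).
P = [[1, 3, 5, 8], [2, 7], [4], [6]], Q = [[1, 2, 3, 6], [4, 7], [5], [8]]

Insert each entry of the permutation into P by Schensted row insertion, recording in Q the position of each new cell.

Insert 2: appended to row 1. P = [[2]], Q = [[1]].
Insert 6: appended to row 1. P = [[2, 6]], Q = [[1, 2]].
Insert 7: appended to row 1. P = [[2, 6, 7]], Q = [[1, 2, 3]].
Insert 4: 4 bumps 6 from row 1; 6 starts row 2. P = [[2, 4, 7], [6]], Q = [[1, 2, 3], [4]].
Insert 3: 3 bumps 4 from row 1; 4 bumps 6 from row 2; 6 starts row 3. P = [[2, 3, 7], [4], [6]], Q = [[1, 2, 3], [4], [5]].
Insert 8: appended to row 1. P = [[2, 3, 7, 8], [4], [6]], Q = [[1, 2, 3, 6], [4], [5]].
Insert 5: 5 bumps 7 from row 1; 7 appends to row 2. P = [[2, 3, 5, 8], [4, 7], [6]], Q = [[1, 2, 3, 6], [4, 7], [5]].
Insert 1: 1 bumps 2 from row 1; 2 bumps 4 from row 2; 4 bumps 6 from row 3; 6 starts row 4. P = [[1, 3, 5, 8], [2, 7], [4], [6]], Q = [[1, 2, 3, 6], [4, 7], [5], [8]].

So P = [[1, 3, 5, 8], [2, 7], [4], [6]], Q = [[1, 2, 3, 6], [4, 7], [5], [8]].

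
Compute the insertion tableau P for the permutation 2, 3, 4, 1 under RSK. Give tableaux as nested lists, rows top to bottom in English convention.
P = [[1, 3, 4], [2]]

Insert 2: appended to row 1. P = [[2]].
Insert 3: appended to row 1. P = [[2, 3]].
Insert 4: appended to row 1. P = [[2, 3, 4]].
Insert 1: 1 bumps 2 from row 1; 2 starts row 2. P = [[1, 3, 4], [2]].

So P = [[1, 3, 4], [2]].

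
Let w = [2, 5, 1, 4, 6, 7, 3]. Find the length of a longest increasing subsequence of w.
4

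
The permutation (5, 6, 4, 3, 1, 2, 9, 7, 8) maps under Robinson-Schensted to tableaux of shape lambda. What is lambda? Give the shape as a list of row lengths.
[4, 3, 1, 1]

Row-insert each entry into an empty tableau.

After inserting 5: P = [[5]].
After inserting 6: P = [[5, 6]].
After inserting 4: P = [[4, 6], [5]].
After inserting 3: P = [[3, 6], [4], [5]].
After inserting 1: P = [[1, 6], [3], [4], [5]].
After inserting 2: P = [[1, 2], [3, 6], [4], [5]].
After inserting 9: P = [[1, 2, 9], [3, 6], [4], [5]].
After inserting 7: P = [[1, 2, 7], [3, 6, 9], [4], [5]].
After inserting 8: P = [[1, 2, 7, 8], [3, 6, 9], [4], [5]].

The final insertion tableau P = [[1, 2, 7, 8], [3, 6, 9], [4], [5]] has shape [4, 3, 1, 1].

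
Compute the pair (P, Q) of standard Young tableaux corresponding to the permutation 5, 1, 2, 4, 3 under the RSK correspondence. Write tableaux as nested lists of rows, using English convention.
Insert each entry of the permutation into P by Schensted row insertion, recording in Q the position of each new cell.

Insert 5: appended to row 1. P = [[5]].
Insert 1: 1 bumps 5 from row 1; 5 starts row 2. P = [[1], [5]].
Insert 2: appended to row 1. P = [[1, 2], [5]].
Insert 4: appended to row 1. P = [[1, 2, 4], [5]].
Insert 3: 3 bumps 4 from row 1; 4 bumps 5 from row 2; 5 starts row 3. P = [[1, 2, 3], [4], [5]].

So P = [[1, 2, 3], [4], [5]], Q = [[1, 3, 4], [2], [5]].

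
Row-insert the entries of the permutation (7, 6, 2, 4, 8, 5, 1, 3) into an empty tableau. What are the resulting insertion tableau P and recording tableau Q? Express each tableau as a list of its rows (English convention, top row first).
P = [[1, 3, 5], [2, 4], [6, 8], [7]], Q = [[1, 4, 5], [2, 6], [3, 8], [7]]

Insert each entry of the permutation into P by Schensted row insertion, recording in Q the position of each new cell.

Insert 7: appended to row 1. P = [[7]].
Insert 6: 6 bumps 7 from row 1; 7 starts row 2. P = [[6], [7]].
Insert 2: 2 bumps 6 from row 1; 6 bumps 7 from row 2; 7 starts row 3. P = [[2], [6], [7]].
Insert 4: appended to row 1. P = [[2, 4], [6], [7]].
Insert 8: appended to row 1. P = [[2, 4, 8], [6], [7]].
Insert 5: 5 bumps 8 from row 1; 8 appends to row 2. P = [[2, 4, 5], [6, 8], [7]].
Insert 1: 1 bumps 2 from row 1; 2 bumps 6 from row 2; 6 bumps 7 from row 3; 7 starts row 4. P = [[1, 4, 5], [2, 8], [6], [7]].
Insert 3: 3 bumps 4 from row 1; 4 bumps 8 from row 2; 8 appends to row 3. P = [[1, 3, 5], [2, 4], [6, 8], [7]].

So P = [[1, 3, 5], [2, 4], [6, 8], [7]], Q = [[1, 4, 5], [2, 6], [3, 8], [7]].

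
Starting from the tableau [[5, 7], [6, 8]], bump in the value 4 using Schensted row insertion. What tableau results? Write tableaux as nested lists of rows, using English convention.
In row 1, 4 replaces 5 (the leftmost entry greater than 4); 5 is bumped to row 2. In row 2, 5 replaces 6 (the leftmost entry greater than 5); 6 is bumped to row 3. 6 starts a new row 3. The new tableau is [[4, 7], [5, 8], [6]].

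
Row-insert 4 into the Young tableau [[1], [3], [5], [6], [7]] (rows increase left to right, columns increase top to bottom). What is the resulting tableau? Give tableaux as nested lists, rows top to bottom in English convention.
4 is larger than every entry of row 1, so it is appended to row 1. The new tableau is [[1, 4], [3], [5], [6], [7]].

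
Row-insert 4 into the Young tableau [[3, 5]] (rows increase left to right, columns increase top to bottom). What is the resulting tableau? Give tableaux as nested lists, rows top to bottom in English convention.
[[3, 4], [5]]

In row 1, 4 replaces 5 (the leftmost entry greater than 4); 5 is bumped to row 2. 5 starts a new row 2. The new tableau is [[3, 4], [5]].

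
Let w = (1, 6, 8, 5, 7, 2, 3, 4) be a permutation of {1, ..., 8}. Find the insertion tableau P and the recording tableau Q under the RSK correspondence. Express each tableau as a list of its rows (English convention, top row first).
Insert each entry of the permutation into P by Schensted row insertion, recording in Q the position of each new cell.

After inserting 1: P = [[1]].
After inserting 6: P = [[1, 6]].
After inserting 8: P = [[1, 6, 8]].
After inserting 5: P = [[1, 5, 8], [6]].
After inserting 7: P = [[1, 5, 7], [6, 8]].
After inserting 2: P = [[1, 2, 7], [5, 8], [6]].
After inserting 3: P = [[1, 2, 3], [5, 7], [6, 8]].
After inserting 4: P = [[1, 2, 3, 4], [5, 7], [6, 8]].

So P = [[1, 2, 3, 4], [5, 7], [6, 8]], Q = [[1, 2, 3, 8], [4, 5], [6, 7]].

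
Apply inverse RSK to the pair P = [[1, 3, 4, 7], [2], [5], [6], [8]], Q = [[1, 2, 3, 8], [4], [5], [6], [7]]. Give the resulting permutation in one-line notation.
Reverse the RSK construction: for i from n down to 1, find the cell of Q containing i, remove the entry at that cell from P, and reverse-bump it up through P; the value ejected from row 1 is w(i).

Step i=8: Q has 8 at row 1, column 4; remove that cell from P, ejecting 7. So w(8) = 7. P is now [[1, 3, 4], [2], [5], [6], [8]].
Step i=7: Q has 7 at row 5, column 1; remove 8 from row 5 of P and reverse-bump: 8 enters row 4 and ejects 6; 6 enters row 3 and ejects 5; 5 enters row 2 and ejects 2; 2 enters row 1 and ejects 1. So w(7) = 1. P is now [[2, 3, 4], [5], [6], [8]].
Step i=6: Q has 6 at row 4, column 1; remove 8 from row 4 of P and reverse-bump: 8 enters row 3 and ejects 6; 6 enters row 2 and ejects 5; 5 enters row 1 and ejects 4. So w(6) = 4. P is now [[2, 3, 5], [6], [8]].
Step i=5: Q has 5 at row 3, column 1; remove 8 from row 3 of P and reverse-bump: 8 enters row 2 and ejects 6; 6 enters row 1 and ejects 5. So w(5) = 5. P is now [[2, 3, 6], [8]].
Step i=4: Q has 4 at row 2, column 1; remove 8 from row 2 of P and reverse-bump: 8 enters row 1 and ejects 6. So w(4) = 6. P is now [[2, 3, 8]].
Step i=3: Q has 3 at row 1, column 3; remove that cell from P, ejecting 8. So w(3) = 8. P is now [[2, 3]].
Step i=2: Q has 2 at row 1, column 2; remove that cell from P, ejecting 3. So w(2) = 3. P is now [[2]].
Step i=1: Q has 1 at row 1, column 1; remove that cell from P, ejecting 2. So w(1) = 2. P is now [].

So w = 2 3 8 6 5 4 1 7.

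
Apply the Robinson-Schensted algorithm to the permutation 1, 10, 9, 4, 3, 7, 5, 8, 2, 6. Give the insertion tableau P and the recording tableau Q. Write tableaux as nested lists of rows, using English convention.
Insert each entry of the permutation into P by Schensted row insertion, recording in Q the position of each new cell.

After inserting 1: P = [[1]].
After inserting 10: P = [[1, 10]].
After inserting 9: P = [[1, 9], [10]].
After inserting 4: P = [[1, 4], [9], [10]].
After inserting 3: P = [[1, 3], [4], [9], [10]].
After inserting 7: P = [[1, 3, 7], [4], [9], [10]].
After inserting 5: P = [[1, 3, 5], [4, 7], [9], [10]].
After inserting 8: P = [[1, 3, 5, 8], [4, 7], [9], [10]].
After inserting 2: P = [[1, 2, 5, 8], [3, 7], [4], [9], [10]].
After inserting 6: P = [[1, 2, 5, 6], [3, 7, 8], [4], [9], [10]].

So P = [[1, 2, 5, 6], [3, 7, 8], [4], [9], [10]], Q = [[1, 2, 6, 8], [3, 7, 10], [4], [5], [9]].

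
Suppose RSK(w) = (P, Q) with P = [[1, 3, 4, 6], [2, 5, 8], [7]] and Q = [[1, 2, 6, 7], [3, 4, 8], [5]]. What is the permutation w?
2 7 1 5 3 4 8 6

Reverse the RSK construction: for i from n down to 1, find the cell of Q containing i, remove the entry at that cell from P, and reverse-bump it up through P; the value ejected from row 1 is w(i).

Step i=8: Q has 8 at row 2, column 3; remove 8 from row 2 of P and reverse-bump: 8 enters row 1 and ejects 6. So w(8) = 6. P is now [[1, 3, 4, 8], [2, 5], [7]].
Step i=7: Q has 7 at row 1, column 4; remove that cell from P, ejecting 8. So w(7) = 8. P is now [[1, 3, 4], [2, 5], [7]].
Step i=6: Q has 6 at row 1, column 3; remove that cell from P, ejecting 4. So w(6) = 4. P is now [[1, 3], [2, 5], [7]].
Step i=5: Q has 5 at row 3, column 1; remove 7 from row 3 of P and reverse-bump: 7 enters row 2 and ejects 5; 5 enters row 1 and ejects 3. So w(5) = 3. P is now [[1, 5], [2, 7]].
Step i=4: Q has 4 at row 2, column 2; remove 7 from row 2 of P and reverse-bump: 7 enters row 1 and ejects 5. So w(4) = 5. P is now [[1, 7], [2]].
Step i=3: Q has 3 at row 2, column 1; remove 2 from row 2 of P and reverse-bump: 2 enters row 1 and ejects 1. So w(3) = 1. P is now [[2, 7]].
Step i=2: Q has 2 at row 1, column 2; remove that cell from P, ejecting 7. So w(2) = 7. P is now [[2]].
Step i=1: Q has 1 at row 1, column 1; remove that cell from P, ejecting 2. So w(1) = 2. P is now [].

So w = 2 7 1 5 3 4 8 6.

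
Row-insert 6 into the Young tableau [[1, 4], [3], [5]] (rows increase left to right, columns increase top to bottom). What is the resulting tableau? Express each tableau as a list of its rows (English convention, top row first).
[[1, 4, 6], [3], [5]]

6 is larger than every entry of row 1, so it is appended to row 1. The new tableau is [[1, 4, 6], [3], [5]].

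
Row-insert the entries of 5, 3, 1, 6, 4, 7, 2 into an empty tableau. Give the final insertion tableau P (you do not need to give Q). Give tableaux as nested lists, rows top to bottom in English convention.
After inserting 5: P = [[5]].
After inserting 3: P = [[3], [5]].
After inserting 1: P = [[1], [3], [5]].
After inserting 6: P = [[1, 6], [3], [5]].
After inserting 4: P = [[1, 4], [3, 6], [5]].
After inserting 7: P = [[1, 4, 7], [3, 6], [5]].
After inserting 2: P = [[1, 2, 7], [3, 4], [5, 6]].

So P = [[1, 2, 7], [3, 4], [5, 6]].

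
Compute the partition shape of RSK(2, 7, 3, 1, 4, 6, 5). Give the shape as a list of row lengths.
Row-insert each entry into an empty tableau.

After inserting 2: P = [[2]].
After inserting 7: P = [[2, 7]].
After inserting 3: P = [[2, 3], [7]].
After inserting 1: P = [[1, 3], [2], [7]].
After inserting 4: P = [[1, 3, 4], [2], [7]].
After inserting 6: P = [[1, 3, 4, 6], [2], [7]].
After inserting 5: P = [[1, 3, 4, 5], [2, 6], [7]].

The final insertion tableau P = [[1, 3, 4, 5], [2, 6], [7]] has shape [4, 2, 1].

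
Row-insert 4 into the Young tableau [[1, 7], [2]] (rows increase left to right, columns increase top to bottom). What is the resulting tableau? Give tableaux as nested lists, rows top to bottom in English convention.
In row 1, 4 replaces 7 (the leftmost entry greater than 4); 7 is bumped to row 2. 7 is appended to row 2. The new tableau is [[1, 4], [2, 7]].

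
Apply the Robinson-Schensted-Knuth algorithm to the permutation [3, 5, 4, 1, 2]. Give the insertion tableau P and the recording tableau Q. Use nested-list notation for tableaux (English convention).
Insert each entry of the permutation into P by Schensted row insertion, recording in Q the position of each new cell.

After inserting 3: P = [[3]].
After inserting 5: P = [[3, 5]].
After inserting 4: P = [[3, 4], [5]].
After inserting 1: P = [[1, 4], [3], [5]].
After inserting 2: P = [[1, 2], [3, 4], [5]].

So P = [[1, 2], [3, 4], [5]], Q = [[1, 2], [3, 5], [4]].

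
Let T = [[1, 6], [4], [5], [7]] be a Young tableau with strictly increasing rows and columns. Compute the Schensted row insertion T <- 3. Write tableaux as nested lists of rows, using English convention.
In row 1, 3 replaces 6 (the leftmost entry greater than 3); 6 is bumped to row 2. 6 is appended to row 2. The new tableau is [[1, 3], [4, 6], [5], [7]].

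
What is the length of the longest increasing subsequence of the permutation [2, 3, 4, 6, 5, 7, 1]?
5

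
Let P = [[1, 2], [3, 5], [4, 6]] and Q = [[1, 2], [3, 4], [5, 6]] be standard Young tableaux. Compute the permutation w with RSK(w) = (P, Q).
4 6 3 5 1 2

Reverse RSK: for i = n, n-1, ..., 1, locate i in Q, remove the corresponding corner cell from P, and reverse-bump its entry up through P; the value ejected from row 1 is w(i).

So w = 4 6 3 5 1 2.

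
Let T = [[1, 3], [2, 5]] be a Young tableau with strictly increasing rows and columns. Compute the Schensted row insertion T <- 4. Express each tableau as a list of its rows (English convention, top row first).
[[1, 3, 4], [2, 5]]

4 is larger than every entry of row 1, so it is appended to row 1. The new tableau is [[1, 3, 4], [2, 5]].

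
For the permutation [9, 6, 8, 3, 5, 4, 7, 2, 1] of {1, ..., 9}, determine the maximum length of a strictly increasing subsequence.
3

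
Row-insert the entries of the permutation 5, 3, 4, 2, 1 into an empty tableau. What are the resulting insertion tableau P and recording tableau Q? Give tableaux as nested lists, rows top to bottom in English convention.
P = [[1, 4], [2], [3], [5]], Q = [[1, 3], [2], [4], [5]]

Insert each entry of the permutation into P by Schensted row insertion, recording in Q the position of each new cell.

Insert 5: appended to row 1. P = [[5]], Q = [[1]].
Insert 3: 3 bumps 5 from row 1; 5 starts row 2. P = [[3], [5]], Q = [[1], [2]].
Insert 4: appended to row 1. P = [[3, 4], [5]], Q = [[1, 3], [2]].
Insert 2: 2 bumps 3 from row 1; 3 bumps 5 from row 2; 5 starts row 3. P = [[2, 4], [3], [5]], Q = [[1, 3], [2], [4]].
Insert 1: 1 bumps 2 from row 1; 2 bumps 3 from row 2; 3 bumps 5 from row 3; 5 starts row 4. P = [[1, 4], [2], [3], [5]], Q = [[1, 3], [2], [4], [5]].

So P = [[1, 4], [2], [3], [5]], Q = [[1, 3], [2], [4], [5]].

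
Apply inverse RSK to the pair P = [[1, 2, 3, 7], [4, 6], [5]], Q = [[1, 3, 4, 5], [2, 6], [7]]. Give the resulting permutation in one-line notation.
Reverse the RSK construction: for i from n down to 1, find the cell of Q containing i, remove the entry at that cell from P, and reverse-bump it up through P; the value ejected from row 1 is w(i).

Step i=7: Q has 7 at row 3, column 1; remove 5 from row 3 of P and reverse-bump: 5 enters row 2 and ejects 4; 4 enters row 1 and ejects 3. So w(7) = 3. P is now [[1, 2, 4, 7], [5, 6]].
Step i=6: Q has 6 at row 2, column 2; remove 6 from row 2 of P and reverse-bump: 6 enters row 1 and ejects 4. So w(6) = 4. P is now [[1, 2, 6, 7], [5]].
Step i=5: Q has 5 at row 1, column 4; remove that cell from P, ejecting 7. So w(5) = 7. P is now [[1, 2, 6], [5]].
Step i=4: Q has 4 at row 1, column 3; remove that cell from P, ejecting 6. So w(4) = 6. P is now [[1, 2], [5]].
Step i=3: Q has 3 at row 1, column 2; remove that cell from P, ejecting 2. So w(3) = 2. P is now [[1], [5]].
Step i=2: Q has 2 at row 2, column 1; remove 5 from row 2 of P and reverse-bump: 5 enters row 1 and ejects 1. So w(2) = 1. P is now [[5]].
Step i=1: Q has 1 at row 1, column 1; remove that cell from P, ejecting 5. So w(1) = 5. P is now [].

So w = 5 1 2 6 7 4 3.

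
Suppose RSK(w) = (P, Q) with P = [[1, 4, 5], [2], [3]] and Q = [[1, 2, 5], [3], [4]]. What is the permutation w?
3 4 2 1 5

Reverse RSK: for i = n, n-1, ..., 1, locate i in Q, remove the corresponding corner cell from P, and reverse-bump its entry up through P; the value ejected from row 1 is w(i).

So w = 3 4 2 1 5.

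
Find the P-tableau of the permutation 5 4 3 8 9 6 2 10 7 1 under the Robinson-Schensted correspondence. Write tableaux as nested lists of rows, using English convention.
P = [[1, 6, 7, 10], [2, 8, 9], [3], [4], [5]]

Insert 5: appended to row 1. P = [[5]].
Insert 4: 4 bumps 5 from row 1; 5 starts row 2. P = [[4], [5]].
Insert 3: 3 bumps 4 from row 1; 4 bumps 5 from row 2; 5 starts row 3. P = [[3], [4], [5]].
Insert 8: appended to row 1. P = [[3, 8], [4], [5]].
Insert 9: appended to row 1. P = [[3, 8, 9], [4], [5]].
Insert 6: 6 bumps 8 from row 1; 8 appends to row 2. P = [[3, 6, 9], [4, 8], [5]].
Insert 2: 2 bumps 3 from row 1; 3 bumps 4 from row 2; 4 bumps 5 from row 3; 5 starts row 4. P = [[2, 6, 9], [3, 8], [4], [5]].
Insert 10: appended to row 1. P = [[2, 6, 9, 10], [3, 8], [4], [5]].
Insert 7: 7 bumps 9 from row 1; 9 appends to row 2. P = [[2, 6, 7, 10], [3, 8, 9], [4], [5]].
Insert 1: 1 bumps 2 from row 1; 2 bumps 3 from row 2; 3 bumps 4 from row 3; 4 bumps 5 from row 4; 5 starts row 5. P = [[1, 6, 7, 10], [2, 8, 9], [3], [4], [5]].

So P = [[1, 6, 7, 10], [2, 8, 9], [3], [4], [5]].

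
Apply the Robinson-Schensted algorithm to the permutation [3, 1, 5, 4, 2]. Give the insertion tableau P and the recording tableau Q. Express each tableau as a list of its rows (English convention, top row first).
P = [[1, 2], [3, 4], [5]], Q = [[1, 3], [2, 4], [5]]

Insert each entry of the permutation into P by Schensted row insertion, recording in Q the position of each new cell.

Insert 3: appended to row 1. P = [[3]].
Insert 1: 1 bumps 3 from row 1; 3 starts row 2. P = [[1], [3]].
Insert 5: appended to row 1. P = [[1, 5], [3]].
Insert 4: 4 bumps 5 from row 1; 5 appends to row 2. P = [[1, 4], [3, 5]].
Insert 2: 2 bumps 4 from row 1; 4 bumps 5 from row 2; 5 starts row 3. P = [[1, 2], [3, 4], [5]].

So P = [[1, 2], [3, 4], [5]], Q = [[1, 3], [2, 4], [5]].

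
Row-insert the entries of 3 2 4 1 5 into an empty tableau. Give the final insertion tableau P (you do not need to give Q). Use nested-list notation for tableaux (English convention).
After inserting 3: P = [[3]].
After inserting 2: P = [[2], [3]].
After inserting 4: P = [[2, 4], [3]].
After inserting 1: P = [[1, 4], [2], [3]].
After inserting 5: P = [[1, 4, 5], [2], [3]].

So P = [[1, 4, 5], [2], [3]].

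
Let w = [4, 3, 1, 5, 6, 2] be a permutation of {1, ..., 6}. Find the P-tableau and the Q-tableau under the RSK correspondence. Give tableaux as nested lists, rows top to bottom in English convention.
Insert each entry of the permutation into P by Schensted row insertion, recording in Q the position of each new cell.

Insert 4: appended to row 1. P = [[4]].
Insert 3: 3 bumps 4 from row 1; 4 starts row 2. P = [[3], [4]].
Insert 1: 1 bumps 3 from row 1; 3 bumps 4 from row 2; 4 starts row 3. P = [[1], [3], [4]].
Insert 5: appended to row 1. P = [[1, 5], [3], [4]].
Insert 6: appended to row 1. P = [[1, 5, 6], [3], [4]].
Insert 2: 2 bumps 5 from row 1; 5 appends to row 2. P = [[1, 2, 6], [3, 5], [4]].

So P = [[1, 2, 6], [3, 5], [4]], Q = [[1, 4, 5], [2, 6], [3]].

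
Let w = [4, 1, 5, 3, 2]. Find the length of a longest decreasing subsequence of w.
3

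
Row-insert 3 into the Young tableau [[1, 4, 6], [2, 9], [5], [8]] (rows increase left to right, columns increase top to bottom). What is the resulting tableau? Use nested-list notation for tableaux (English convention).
[[1, 3, 6], [2, 4], [5, 9], [8]]

In row 1, 3 replaces 4 (the leftmost entry greater than 3); 4 is bumped to row 2. In row 2, 4 replaces 9 (the leftmost entry greater than 4); 9 is bumped to row 3. 9 is appended to row 3. The new tableau is [[1, 3, 6], [2, 4], [5, 9], [8]].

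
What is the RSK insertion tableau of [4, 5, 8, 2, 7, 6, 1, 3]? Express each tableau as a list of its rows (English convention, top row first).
Insert 4: appended to row 1. P = [[4]].
Insert 5: appended to row 1. P = [[4, 5]].
Insert 8: appended to row 1. P = [[4, 5, 8]].
Insert 2: 2 bumps 4 from row 1; 4 starts row 2. P = [[2, 5, 8], [4]].
Insert 7: 7 bumps 8 from row 1; 8 appends to row 2. P = [[2, 5, 7], [4, 8]].
Insert 6: 6 bumps 7 from row 1; 7 bumps 8 from row 2; 8 starts row 3. P = [[2, 5, 6], [4, 7], [8]].
Insert 1: 1 bumps 2 from row 1; 2 bumps 4 from row 2; 4 bumps 8 from row 3; 8 starts row 4. P = [[1, 5, 6], [2, 7], [4], [8]].
Insert 3: 3 bumps 5 from row 1; 5 bumps 7 from row 2; 7 appends to row 3. P = [[1, 3, 6], [2, 5], [4, 7], [8]].

So P = [[1, 3, 6], [2, 5], [4, 7], [8]].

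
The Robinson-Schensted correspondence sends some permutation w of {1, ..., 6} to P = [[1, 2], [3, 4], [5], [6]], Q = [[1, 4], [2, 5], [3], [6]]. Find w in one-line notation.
6 3 1 5 4 2

Reverse the RSK construction: for i from n down to 1, find the cell of Q containing i, remove the entry at that cell from P, and reverse-bump it up through P; the value ejected from row 1 is w(i).

Step i=6: Q has 6 at row 4, column 1; remove 6 from row 4 of P and reverse-bump: 6 enters row 3 and ejects 5; 5 enters row 2 and ejects 4; 4 enters row 1 and ejects 2. So w(6) = 2. P is now [[1, 4], [3, 5], [6]].
Step i=5: Q has 5 at row 2, column 2; remove 5 from row 2 of P and reverse-bump: 5 enters row 1 and ejects 4. So w(5) = 4. P is now [[1, 5], [3], [6]].
Step i=4: Q has 4 at row 1, column 2; remove that cell from P, ejecting 5. So w(4) = 5. P is now [[1], [3], [6]].
Step i=3: Q has 3 at row 3, column 1; remove 6 from row 3 of P and reverse-bump: 6 enters row 2 and ejects 3; 3 enters row 1 and ejects 1. So w(3) = 1. P is now [[3], [6]].
Step i=2: Q has 2 at row 2, column 1; remove 6 from row 2 of P and reverse-bump: 6 enters row 1 and ejects 3. So w(2) = 3. P is now [[6]].
Step i=1: Q has 1 at row 1, column 1; remove that cell from P, ejecting 6. So w(1) = 6. P is now [].

So w = 6 3 1 5 4 2.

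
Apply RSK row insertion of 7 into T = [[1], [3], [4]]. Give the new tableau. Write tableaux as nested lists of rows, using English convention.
[[1, 7], [3], [4]]

7 is larger than every entry of row 1, so it is appended to row 1. The new tableau is [[1, 7], [3], [4]].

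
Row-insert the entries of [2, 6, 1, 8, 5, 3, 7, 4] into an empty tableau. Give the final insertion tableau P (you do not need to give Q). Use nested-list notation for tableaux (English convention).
Insert 2: appended to row 1. P = [[2]].
Insert 6: appended to row 1. P = [[2, 6]].
Insert 1: 1 bumps 2 from row 1; 2 starts row 2. P = [[1, 6], [2]].
Insert 8: appended to row 1. P = [[1, 6, 8], [2]].
Insert 5: 5 bumps 6 from row 1; 6 appends to row 2. P = [[1, 5, 8], [2, 6]].
Insert 3: 3 bumps 5 from row 1; 5 bumps 6 from row 2; 6 starts row 3. P = [[1, 3, 8], [2, 5], [6]].
Insert 7: 7 bumps 8 from row 1; 8 appends to row 2. P = [[1, 3, 7], [2, 5, 8], [6]].
Insert 4: 4 bumps 7 from row 1; 7 bumps 8 from row 2; 8 appends to row 3. P = [[1, 3, 4], [2, 5, 7], [6, 8]].

So P = [[1, 3, 4], [2, 5, 7], [6, 8]].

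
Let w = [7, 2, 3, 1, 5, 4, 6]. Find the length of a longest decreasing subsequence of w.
3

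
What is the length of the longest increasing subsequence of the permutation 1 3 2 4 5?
4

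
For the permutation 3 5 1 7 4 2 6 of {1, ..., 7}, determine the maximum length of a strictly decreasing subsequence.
3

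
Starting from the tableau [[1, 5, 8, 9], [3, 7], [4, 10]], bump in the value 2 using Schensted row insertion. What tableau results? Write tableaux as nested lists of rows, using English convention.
In row 1, 2 replaces 5 (the leftmost entry greater than 2); 5 is bumped to row 2. In row 2, 5 replaces 7 (the leftmost entry greater than 5); 7 is bumped to row 3. In row 3, 7 replaces 10 (the leftmost entry greater than 7); 10 is bumped to row 4. 10 starts a new row 4. The new tableau is [[1, 2, 8, 9], [3, 5], [4, 7], [10]].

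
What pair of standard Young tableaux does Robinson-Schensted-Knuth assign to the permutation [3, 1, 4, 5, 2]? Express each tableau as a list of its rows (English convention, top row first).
P = [[1, 2, 5], [3, 4]], Q = [[1, 3, 4], [2, 5]]

Insert each entry of the permutation into P by Schensted row insertion, recording in Q the position of each new cell.

Insert 3: appended to row 1. P = [[3]].
Insert 1: 1 bumps 3 from row 1; 3 starts row 2. P = [[1], [3]].
Insert 4: appended to row 1. P = [[1, 4], [3]].
Insert 5: appended to row 1. P = [[1, 4, 5], [3]].
Insert 2: 2 bumps 4 from row 1; 4 appends to row 2. P = [[1, 2, 5], [3, 4]].

So P = [[1, 2, 5], [3, 4]], Q = [[1, 3, 4], [2, 5]].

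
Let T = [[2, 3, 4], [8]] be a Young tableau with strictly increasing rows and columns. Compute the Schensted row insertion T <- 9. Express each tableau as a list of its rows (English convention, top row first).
[[2, 3, 4, 9], [8]]

9 is larger than every entry of row 1, so it is appended to row 1. The new tableau is [[2, 3, 4, 9], [8]].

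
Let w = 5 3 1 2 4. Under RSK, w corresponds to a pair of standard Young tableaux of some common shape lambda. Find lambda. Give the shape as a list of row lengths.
Row-insert each entry into an empty tableau.

After inserting 5: P = [[5]].
After inserting 3: P = [[3], [5]].
After inserting 1: P = [[1], [3], [5]].
After inserting 2: P = [[1, 2], [3], [5]].
After inserting 4: P = [[1, 2, 4], [3], [5]].

The final insertion tableau P = [[1, 2, 4], [3], [5]] has shape [3, 1, 1].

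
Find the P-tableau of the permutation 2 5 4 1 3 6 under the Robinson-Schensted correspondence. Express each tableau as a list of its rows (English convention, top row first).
P = [[1, 3, 6], [2, 4], [5]]

Insert 2: appended to row 1. P = [[2]].
Insert 5: appended to row 1. P = [[2, 5]].
Insert 4: 4 bumps 5 from row 1; 5 starts row 2. P = [[2, 4], [5]].
Insert 1: 1 bumps 2 from row 1; 2 bumps 5 from row 2; 5 starts row 3. P = [[1, 4], [2], [5]].
Insert 3: 3 bumps 4 from row 1; 4 appends to row 2. P = [[1, 3], [2, 4], [5]].
Insert 6: appended to row 1. P = [[1, 3, 6], [2, 4], [5]].

So P = [[1, 3, 6], [2, 4], [5]].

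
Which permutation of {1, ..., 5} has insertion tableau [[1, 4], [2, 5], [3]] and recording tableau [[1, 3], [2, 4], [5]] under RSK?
3 2 5 4 1

Reverse the RSK construction: for i from n down to 1, find the cell of Q containing i, remove the entry at that cell from P, and reverse-bump it up through P; the value ejected from row 1 is w(i).

Step i=5: Q has 5 at row 3, column 1; remove 3 from row 3 of P and reverse-bump: 3 enters row 2 and ejects 2; 2 enters row 1 and ejects 1. So w(5) = 1. P is now [[2, 4], [3, 5]].
Step i=4: Q has 4 at row 2, column 2; remove 5 from row 2 of P and reverse-bump: 5 enters row 1 and ejects 4. So w(4) = 4. P is now [[2, 5], [3]].
Step i=3: Q has 3 at row 1, column 2; remove that cell from P, ejecting 5. So w(3) = 5. P is now [[2], [3]].
Step i=2: Q has 2 at row 2, column 1; remove 3 from row 2 of P and reverse-bump: 3 enters row 1 and ejects 2. So w(2) = 2. P is now [[3]].
Step i=1: Q has 1 at row 1, column 1; remove that cell from P, ejecting 3. So w(1) = 3. P is now [].

So w = 3 2 5 4 1.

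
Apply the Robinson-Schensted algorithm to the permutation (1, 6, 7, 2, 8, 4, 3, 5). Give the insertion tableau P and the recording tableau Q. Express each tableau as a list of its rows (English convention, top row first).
Insert each entry of the permutation into P by Schensted row insertion, recording in Q the position of each new cell.

Insert 1: appended to row 1. P = [[1]].
Insert 6: appended to row 1. P = [[1, 6]].
Insert 7: appended to row 1. P = [[1, 6, 7]].
Insert 2: 2 bumps 6 from row 1; 6 starts row 2. P = [[1, 2, 7], [6]].
Insert 8: appended to row 1. P = [[1, 2, 7, 8], [6]].
Insert 4: 4 bumps 7 from row 1; 7 appends to row 2. P = [[1, 2, 4, 8], [6, 7]].
Insert 3: 3 bumps 4 from row 1; 4 bumps 6 from row 2; 6 starts row 3. P = [[1, 2, 3, 8], [4, 7], [6]].
Insert 5: 5 bumps 8 from row 1; 8 appends to row 2. P = [[1, 2, 3, 5], [4, 7, 8], [6]].

So P = [[1, 2, 3, 5], [4, 7, 8], [6]], Q = [[1, 2, 3, 5], [4, 6, 8], [7]].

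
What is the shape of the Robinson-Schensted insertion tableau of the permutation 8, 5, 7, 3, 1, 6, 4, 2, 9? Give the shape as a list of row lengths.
Row-insert each entry into an empty tableau.

After inserting 8: P = [[8]].
After inserting 5: P = [[5], [8]].
After inserting 7: P = [[5, 7], [8]].
After inserting 3: P = [[3, 7], [5], [8]].
After inserting 1: P = [[1, 7], [3], [5], [8]].
After inserting 6: P = [[1, 6], [3, 7], [5], [8]].
After inserting 4: P = [[1, 4], [3, 6], [5, 7], [8]].
After inserting 2: P = [[1, 2], [3, 4], [5, 6], [7], [8]].
After inserting 9: P = [[1, 2, 9], [3, 4], [5, 6], [7], [8]].

The final insertion tableau P = [[1, 2, 9], [3, 4], [5, 6], [7], [8]] has shape [3, 2, 2, 1, 1].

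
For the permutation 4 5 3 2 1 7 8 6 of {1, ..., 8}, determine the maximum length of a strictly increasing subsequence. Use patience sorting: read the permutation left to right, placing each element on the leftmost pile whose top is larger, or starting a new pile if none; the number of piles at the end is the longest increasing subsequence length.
4

4: new pile. tops = [4]
5: new pile. tops = [4, 5]
3: onto pile 1 (replacing 4). tops = [3, 5]
2: onto pile 1 (replacing 3). tops = [2, 5]
1: onto pile 1 (replacing 2). tops = [1, 5]
7: new pile. tops = [1, 5, 7]
8: new pile. tops = [1, 5, 7, 8]
6: onto pile 3 (replacing 7). tops = [1, 5, 6, 8]

4 piles, so the longest increasing subsequence has length 4.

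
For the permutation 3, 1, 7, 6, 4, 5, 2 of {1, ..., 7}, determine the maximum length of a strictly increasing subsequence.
3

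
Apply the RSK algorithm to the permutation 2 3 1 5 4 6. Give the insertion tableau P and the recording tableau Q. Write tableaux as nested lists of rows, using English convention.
Insert each entry of the permutation into P by Schensted row insertion, recording in Q the position of each new cell.

Insert 2: appended to row 1. P = [[2]].
Insert 3: appended to row 1. P = [[2, 3]].
Insert 1: 1 bumps 2 from row 1; 2 starts row 2. P = [[1, 3], [2]].
Insert 5: appended to row 1. P = [[1, 3, 5], [2]].
Insert 4: 4 bumps 5 from row 1; 5 appends to row 2. P = [[1, 3, 4], [2, 5]].
Insert 6: appended to row 1. P = [[1, 3, 4, 6], [2, 5]].

So P = [[1, 3, 4, 6], [2, 5]], Q = [[1, 2, 4, 6], [3, 5]].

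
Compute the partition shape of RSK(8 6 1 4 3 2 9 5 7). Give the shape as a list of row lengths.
Row-insert each entry into an empty tableau.

After inserting 8: P = [[8]].
After inserting 6: P = [[6], [8]].
After inserting 1: P = [[1], [6], [8]].
After inserting 4: P = [[1, 4], [6], [8]].
After inserting 3: P = [[1, 3], [4], [6], [8]].
After inserting 2: P = [[1, 2], [3], [4], [6], [8]].
After inserting 9: P = [[1, 2, 9], [3], [4], [6], [8]].
After inserting 5: P = [[1, 2, 5], [3, 9], [4], [6], [8]].
After inserting 7: P = [[1, 2, 5, 7], [3, 9], [4], [6], [8]].

The final insertion tableau P = [[1, 2, 5, 7], [3, 9], [4], [6], [8]] has shape [4, 2, 1, 1, 1].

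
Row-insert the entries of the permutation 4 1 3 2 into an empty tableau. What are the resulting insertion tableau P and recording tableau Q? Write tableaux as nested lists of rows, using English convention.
P = [[1, 2], [3], [4]], Q = [[1, 3], [2], [4]]

Insert each entry of the permutation into P by Schensted row insertion, recording in Q the position of each new cell.

Insert 4: appended to row 1. P = [[4]].
Insert 1: 1 bumps 4 from row 1; 4 starts row 2. P = [[1], [4]].
Insert 3: appended to row 1. P = [[1, 3], [4]].
Insert 2: 2 bumps 3 from row 1; 3 bumps 4 from row 2; 4 starts row 3. P = [[1, 2], [3], [4]].

So P = [[1, 2], [3], [4]], Q = [[1, 3], [2], [4]].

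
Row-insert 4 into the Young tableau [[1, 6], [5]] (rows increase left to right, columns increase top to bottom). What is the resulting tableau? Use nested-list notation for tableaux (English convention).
In row 1, 4 replaces 6 (the leftmost entry greater than 4); 6 is bumped to row 2. 6 is appended to row 2. The new tableau is [[1, 4], [5, 6]].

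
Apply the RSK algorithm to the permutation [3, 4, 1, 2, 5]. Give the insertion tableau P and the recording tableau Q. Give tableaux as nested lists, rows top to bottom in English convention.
P = [[1, 2, 5], [3, 4]], Q = [[1, 2, 5], [3, 4]]

Insert each entry of the permutation into P by Schensted row insertion, recording in Q the position of each new cell.

After inserting 3: P = [[3]].
After inserting 4: P = [[3, 4]].
After inserting 1: P = [[1, 4], [3]].
After inserting 2: P = [[1, 2], [3, 4]].
After inserting 5: P = [[1, 2, 5], [3, 4]].

So P = [[1, 2, 5], [3, 4]], Q = [[1, 2, 5], [3, 4]].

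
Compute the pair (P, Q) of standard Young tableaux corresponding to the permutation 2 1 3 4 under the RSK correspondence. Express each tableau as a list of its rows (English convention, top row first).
P = [[1, 3, 4], [2]], Q = [[1, 3, 4], [2]]

Insert each entry of the permutation into P by Schensted row insertion, recording in Q the position of each new cell.

Insert 2: appended to row 1. P = [[2]], Q = [[1]].
Insert 1: 1 bumps 2 from row 1; 2 starts row 2. P = [[1], [2]], Q = [[1], [2]].
Insert 3: appended to row 1. P = [[1, 3], [2]], Q = [[1, 3], [2]].
Insert 4: appended to row 1. P = [[1, 3, 4], [2]], Q = [[1, 3, 4], [2]].

So P = [[1, 3, 4], [2]], Q = [[1, 3, 4], [2]].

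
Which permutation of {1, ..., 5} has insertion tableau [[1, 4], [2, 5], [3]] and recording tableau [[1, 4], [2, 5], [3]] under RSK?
Reverse the RSK construction: for i from n down to 1, find the cell of Q containing i, remove the entry at that cell from P, and reverse-bump it up through P; the value ejected from row 1 is w(i).

Step i=5: Q has 5 at row 2, column 2; remove 5 from row 2 of P and reverse-bump: 5 enters row 1 and ejects 4. So w(5) = 4. P is now [[1, 5], [2], [3]].
Step i=4: Q has 4 at row 1, column 2; remove that cell from P, ejecting 5. So w(4) = 5. P is now [[1], [2], [3]].
Step i=3: Q has 3 at row 3, column 1; remove 3 from row 3 of P and reverse-bump: 3 enters row 2 and ejects 2; 2 enters row 1 and ejects 1. So w(3) = 1. P is now [[2], [3]].
Step i=2: Q has 2 at row 2, column 1; remove 3 from row 2 of P and reverse-bump: 3 enters row 1 and ejects 2. So w(2) = 2. P is now [[3]].
Step i=1: Q has 1 at row 1, column 1; remove that cell from P, ejecting 3. So w(1) = 3. P is now [].

So w = 3 2 1 5 4.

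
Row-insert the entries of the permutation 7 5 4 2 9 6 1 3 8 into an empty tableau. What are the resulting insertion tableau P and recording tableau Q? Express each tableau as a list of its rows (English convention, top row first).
P = [[1, 3, 8], [2, 6], [4, 9], [5], [7]], Q = [[1, 5, 9], [2, 6], [3, 8], [4], [7]]

Insert each entry of the permutation into P by Schensted row insertion, recording in Q the position of each new cell.

Insert 7: appended to row 1. P = [[7]].
Insert 5: 5 bumps 7 from row 1; 7 starts row 2. P = [[5], [7]].
Insert 4: 4 bumps 5 from row 1; 5 bumps 7 from row 2; 7 starts row 3. P = [[4], [5], [7]].
Insert 2: 2 bumps 4 from row 1; 4 bumps 5 from row 2; 5 bumps 7 from row 3; 7 starts row 4. P = [[2], [4], [5], [7]].
Insert 9: appended to row 1. P = [[2, 9], [4], [5], [7]].
Insert 6: 6 bumps 9 from row 1; 9 appends to row 2. P = [[2, 6], [4, 9], [5], [7]].
Insert 1: 1 bumps 2 from row 1; 2 bumps 4 from row 2; 4 bumps 5 from row 3; 5 bumps 7 from row 4; 7 starts row 5. P = [[1, 6], [2, 9], [4], [5], [7]].
Insert 3: 3 bumps 6 from row 1; 6 bumps 9 from row 2; 9 appends to row 3. P = [[1, 3], [2, 6], [4, 9], [5], [7]].
Insert 8: appended to row 1. P = [[1, 3, 8], [2, 6], [4, 9], [5], [7]].

So P = [[1, 3, 8], [2, 6], [4, 9], [5], [7]], Q = [[1, 5, 9], [2, 6], [3, 8], [4], [7]].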